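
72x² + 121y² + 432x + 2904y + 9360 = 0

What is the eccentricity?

e = 7/11

Collect terms: 72(x² + 6x) + 121(y² + 24y) = -9360
Completing the square gives 72(x + 3)² + 121(y + 12)² = -9360 + 648 + 17424 = 8712.
Divide by 8712: (x + 3)²/121 + (y + 12)²/72 = 1
Ellipse, center (-3, -12), major axis horizontal; a² = 121, b² = 72.
c² = a² - b² = 49, so c = 7.
e = c/a = 7/11.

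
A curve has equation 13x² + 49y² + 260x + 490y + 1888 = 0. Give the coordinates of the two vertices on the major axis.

13(x² + 20x) + 49(y² + 10y) = -1888
Completing the square gives 13(x + 10)² + 49(y + 5)² = -1888 + 1300 + 1225 = 637.
Divide through by 637 to get (x + 10)²/49 + (y + 5)²/13 = 1.
Ellipse, center (-10, -5), major axis horizontal; a² = 49, b² = 13.
a = 7. Vertices at (h ± a, k).

(-17, -5) and (-3, -5)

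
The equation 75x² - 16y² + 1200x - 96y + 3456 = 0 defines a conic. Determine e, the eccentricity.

Rearranging, 75(x² + 16x) -16(y² + 6y) = -3456.
Complete the square: 75(x + 8)² -16(y + 3)² = -3456 + 4800 - 144 = 1200
Divide through by 1200 to get (x + 8)²/16 - (y + 3)²/75 = 1.
Hyperbola, center (-8, -3), transverse axis horizontal; a² = 16, b² = 75.
c² = a² + b² = 91, so c = √91.
e = c/a = √91/4.

e = √91/4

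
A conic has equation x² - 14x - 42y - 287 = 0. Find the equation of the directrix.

Only x is squared. Complete the square in x: (x - 7)² = 42(y + 8).
Vertex (7, -8); 4p = 42 so p = 21/2. Opens up.
Directrix is the horizontal line y = k − p = -8 − (21/2) = -37/2.

y = -37/2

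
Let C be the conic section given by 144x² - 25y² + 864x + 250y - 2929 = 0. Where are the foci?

144(x² + 6x) -25(y² - 10y) = 2929
Complete the square: 144(x + 3)² -25(y - 5)² = 2929 + 1296 - 625 = 3600
Dividing both sides by 3600: (x + 3)²/25 - (y - 5)²/144 = 1
Hyperbola, center (-3, 5), transverse axis horizontal; a² = 25, b² = 144.
c² = a² + b² = 25 + 144 = 169, so c = 13.
Foci lie on the horizontal axis through the center: (h ± c, k).

(-16, 5) and (10, 5)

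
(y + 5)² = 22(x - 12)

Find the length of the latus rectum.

22

Vertex (12, -5); 4p = 22 so p = 11/2. Opens right.
Latus rectum length = |4p| = 22.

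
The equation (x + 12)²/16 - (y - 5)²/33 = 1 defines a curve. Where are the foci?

Center (-12, 5). The positive term is the x-term, so the transverse axis is horizontal; a² = 16, b² = 33.
c² = a² + b² = 16 + 33 = 49, so c = 7.
Foci lie on the horizontal axis through the center: (h ± c, k).

(-19, 5) and (-5, 5)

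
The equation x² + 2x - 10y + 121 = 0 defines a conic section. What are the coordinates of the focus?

Only x is squared. Complete the square in x: (x + 1)² = 10(y - 12).
Vertex (-1, 12); 4p = 10 so p = 5/2. Opens up.
Focus is p units from the vertex along the axis: (h, k + p).

(-1, 29/2)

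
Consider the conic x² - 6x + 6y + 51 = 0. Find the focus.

(3, -17/2)

Only x is squared. Complete the square in x: (x - 3)² = -6(y + 7).
Vertex (3, -7); 4p = -6 so p = -3/2. Opens down.
Focus is p units from the vertex along the axis: (h, k + p).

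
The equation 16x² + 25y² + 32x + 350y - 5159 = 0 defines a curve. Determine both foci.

(-13, -7) and (11, -7)

Group: 16(x² + 2x) + 25(y² + 14y) = 5159
Complete the square in x and y: 16(x + 1)² + 25(y + 7)² = 5159 + 16 + 1225 = 6400
Divide by 6400: (x + 1)²/400 + (y + 7)²/256 = 1
Ellipse, center (-1, -7), major axis horizontal; a² = 400, b² = 256.
c² = a² - b² = 400 - 256 = 144, so c = 12.
Foci lie on the horizontal axis through the center: (h ± c, k).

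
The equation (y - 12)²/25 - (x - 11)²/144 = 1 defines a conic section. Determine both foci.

Center (11, 12). The positive term is the y-term, so the transverse axis is vertical; a² = 25, b² = 144.
c² = a² + b² = 25 + 144 = 169, so c = 13.
Foci lie on the vertical axis through the center: (h, k ± c).

(11, -1) and (11, 25)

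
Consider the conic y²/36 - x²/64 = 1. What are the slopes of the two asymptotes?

Center (0, 0). The positive term is the y-term, so the transverse axis is vertical; a² = 36, b² = 64.
For a vertical hyperbola the asymptotes have slope ±a/b.
Here that is ±6/8 = ±3/4.

3/4 and -3/4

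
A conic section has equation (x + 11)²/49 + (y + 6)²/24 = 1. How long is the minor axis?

4√6

Center (-11, -6). The larger denominator 49 sits under the x-term, so the major axis is horizontal; a² = 49, b² = 24.
b² = 24 so b = 2√6; the minor axis has length 2b = 4√6.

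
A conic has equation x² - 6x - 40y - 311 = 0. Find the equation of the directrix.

Only x is squared. Complete the square in x: (x - 3)² = 40(y + 8).
Vertex (3, -8); 4p = 40 so p = 10. Opens up.
Directrix is the horizontal line y = k − p = -8 − (10) = -18.

y = -18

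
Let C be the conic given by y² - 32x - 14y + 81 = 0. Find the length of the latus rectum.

Only y is squared. Complete the square in y: (y - 7)² = 32(x - 1).
Vertex (1, 7); 4p = 32 so p = 8. Opens right.
Latus rectum length = |4p| = 32.

32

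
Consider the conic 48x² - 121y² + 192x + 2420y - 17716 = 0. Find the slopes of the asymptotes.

Group the x- and y-terms: 48(x² + 4x) -121(y² - 20y) = 17716
48(x + 2)² -121(y - 10)² = 17716 + 192 - 12100 = 5808
Divide by 5808: (x + 2)²/121 - (y - 10)²/48 = 1
Hyperbola, center (-2, 10), transverse axis horizontal; a² = 121, b² = 48.
For a horizontal hyperbola the asymptotes have slope ±b/a.
Here that is ±4√3/11.

4√3/11 and -4√3/11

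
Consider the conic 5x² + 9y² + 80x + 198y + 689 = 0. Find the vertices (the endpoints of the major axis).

(-20, -11) and (4, -11)

Group: 5(x² + 16x) + 9(y² + 22y) = -689
Complete the square: 5(x + 8)² + 9(y + 11)² = -689 + 320 + 1089 = 720
Divide by 720: (x + 8)²/144 + (y + 11)²/80 = 1
Ellipse, center (-8, -11), major axis horizontal; a² = 144, b² = 80.
a = 12. Vertices at (h ± a, k).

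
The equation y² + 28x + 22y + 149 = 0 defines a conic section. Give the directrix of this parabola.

Only y is squared. Complete the square in y: (y + 11)² = -28(x + 1).
Vertex (-1, -11); 4p = -28 so p = -7. Opens left.
Directrix is the vertical line x = h − p = -1 − (-7) = 6.

x = 6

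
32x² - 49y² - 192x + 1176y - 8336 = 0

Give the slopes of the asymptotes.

4√2/7 and -4√2/7

Group the x- and y-terms: 32(x² - 6x) -49(y² - 24y) = 8336
Completing the square gives 32(x - 3)² -49(y - 12)² = 8336 + 288 - 7056 = 1568.
Divide by 1568: (x - 3)²/49 - (y - 12)²/32 = 1
Hyperbola, center (3, 12), transverse axis horizontal; a² = 49, b² = 32.
For a horizontal hyperbola the asymptotes have slope ±b/a.
Here that is ±4√2/7.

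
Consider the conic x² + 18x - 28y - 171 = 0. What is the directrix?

y = -16

Only x is squared. Complete the square in x: (x + 9)² = 28(y + 9).
Vertex (-9, -9); 4p = 28 so p = 7. Opens up.
Directrix is the horizontal line y = k − p = -9 − (7) = -16.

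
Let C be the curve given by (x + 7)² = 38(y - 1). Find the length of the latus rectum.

38

Vertex (-7, 1); 4p = 38 so p = 19/2. Opens up.
Latus rectum length = |4p| = 38.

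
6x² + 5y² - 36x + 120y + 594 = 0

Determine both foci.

(3, -12 - √6) and (3, -12 + √6)

Group the x- and y-terms: 6(x² - 6x) + 5(y² + 24y) = -594
Complete the square in x and y: 6(x - 3)² + 5(y + 12)² = -594 + 54 + 720 = 180
Divide by 180: (x - 3)²/30 + (y + 12)²/36 = 1
Ellipse, center (3, -12), major axis vertical; a² = 36, b² = 30.
c² = a² - b² = 36 - 30 = 6, so c = √6.
Foci lie on the vertical axis through the center: (h, k ± c).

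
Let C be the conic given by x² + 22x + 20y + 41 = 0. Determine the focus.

(-11, -1)

Only x is squared. Complete the square in x: (x + 11)² = -20(y - 4).
Vertex (-11, 4); 4p = -20 so p = -5. Opens down.
Focus is p units from the vertex along the axis: (h, k + p).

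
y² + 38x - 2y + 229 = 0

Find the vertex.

(-6, 1)

Only y is squared. Complete the square in y: (y - 1)² = -38(x + 6).
Vertex (-6, 1); 4p = -38 so p = -19/2. Opens left.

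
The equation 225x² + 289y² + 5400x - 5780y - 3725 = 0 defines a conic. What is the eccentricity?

e = 8/17

Group the x- and y-terms: 225(x² + 24x) + 289(y² - 20y) = 3725
Complete the square in x and y: 225(x + 12)² + 289(y - 10)² = 3725 + 32400 + 28900 = 65025
Divide by 65025: (x + 12)²/289 + (y - 10)²/225 = 1
Ellipse, center (-12, 10), major axis horizontal; a² = 289, b² = 225.
c² = a² - b² = 64, so c = 8.
e = c/a = 8/17.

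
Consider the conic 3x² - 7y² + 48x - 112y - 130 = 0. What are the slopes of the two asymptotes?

Collect terms: 3(x² + 16x) -7(y² + 16y) = 130
Complete the square: 3(x + 8)² -7(y + 8)² = 130 + 192 - 448 = -126
Dividing both sides by -126: (y + 8)²/18 - (x + 8)²/42 = 1
Hyperbola, center (-8, -8), transverse axis vertical; a² = 18, b² = 42.
For a vertical hyperbola the asymptotes have slope ±a/b.
Here that is ±3√2/√42 = ±√21/7.

√21/7 and -√21/7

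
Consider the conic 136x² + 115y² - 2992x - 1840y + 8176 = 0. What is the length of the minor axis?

2√115

Rearranging, 136(x² - 22x) + 115(y² - 16y) = -8176.
Completing the square gives 136(x - 11)² + 115(y - 8)² = -8176 + 16456 + 7360 = 15640.
Divide through by 15640 to get (x - 11)²/115 + (y - 8)²/136 = 1.
Ellipse, center (11, 8), major axis vertical; a² = 136, b² = 115.
b² = 115 so b = √115; the minor axis has length 2b = 2√115.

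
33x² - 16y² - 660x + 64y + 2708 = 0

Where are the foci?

(3, 2) and (17, 2)

Group: 33(x² - 20x) -16(y² - 4y) = -2708
Complete the square: 33(x - 10)² -16(y - 2)² = -2708 + 3300 - 64 = 528
Divide by 528: (x - 10)²/16 - (y - 2)²/33 = 1
Hyperbola, center (10, 2), transverse axis horizontal; a² = 16, b² = 33.
c² = a² + b² = 16 + 33 = 49, so c = 7.
Foci lie on the horizontal axis through the center: (h ± c, k).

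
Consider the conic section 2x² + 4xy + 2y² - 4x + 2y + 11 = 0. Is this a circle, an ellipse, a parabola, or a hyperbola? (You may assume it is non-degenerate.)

parabola

A = 2, B = 4, C = 2.
Discriminant B² − 4AC = 4² − 4·2·2 = 0.
B² − 4AC = 0 ⇒ parabola.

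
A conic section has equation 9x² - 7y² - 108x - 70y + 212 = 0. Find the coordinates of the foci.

(6, -9) and (6, -1)

Rearranging, 9(x² - 12x) -7(y² + 10y) = -212.
Complete the square: 9(x - 6)² -7(y + 5)² = -212 + 324 - 175 = -63
Dividing both sides by -63: (y + 5)²/9 - (x - 6)²/7 = 1
Hyperbola, center (6, -5), transverse axis vertical; a² = 9, b² = 7.
c² = a² + b² = 9 + 7 = 16, so c = 4.
Foci lie on the vertical axis through the center: (h, k ± c).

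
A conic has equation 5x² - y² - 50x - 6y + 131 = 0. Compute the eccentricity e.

e = √30/5

Rearranging, 5(x² - 10x) -(y² + 6y) = -131.
Complete the square in x and y: 5(x - 5)² -(y + 3)² = -131 + 125 - 9 = -15
Dividing both sides by -15: (y + 3)²/15 - (x - 5)²/3 = 1
Hyperbola, center (5, -3), transverse axis vertical; a² = 15, b² = 3.
c² = a² + b² = 18, so c = 3√2.
e = c/a = 3√2/√15 = √30/5.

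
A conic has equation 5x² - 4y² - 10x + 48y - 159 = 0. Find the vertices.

(-1, 6) and (3, 6)

Group: 5(x² - 2x) -4(y² - 12y) = 159
Completing the square gives 5(x - 1)² -4(y - 6)² = 159 + 5 - 144 = 20.
Divide through by 20 to get (x - 1)²/4 - (y - 6)²/5 = 1.
Hyperbola, center (1, 6), transverse axis horizontal; a² = 4, b² = 5.
a = 2. Vertices at (h ± a, k).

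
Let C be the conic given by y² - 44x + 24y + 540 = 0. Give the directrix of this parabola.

Only y is squared. Complete the square in y: (y + 12)² = 44(x - 9).
Vertex (9, -12); 4p = 44 so p = 11. Opens right.
Directrix is the vertical line x = h − p = 9 − (11) = -2.

x = -2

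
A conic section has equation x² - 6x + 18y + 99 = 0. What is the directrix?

Only x is squared. Complete the square in x: (x - 3)² = -18(y + 5).
Vertex (3, -5); 4p = -18 so p = -9/2. Opens down.
Directrix is the horizontal line y = k − p = -5 − (-9/2) = -1/2.

y = -1/2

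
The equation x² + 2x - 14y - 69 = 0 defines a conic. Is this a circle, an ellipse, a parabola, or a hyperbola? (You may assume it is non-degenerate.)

No xy term. Coefficients of x² and y² are A = 1, C = 0.
Exactly one squared variable ⇒ parabola.

parabola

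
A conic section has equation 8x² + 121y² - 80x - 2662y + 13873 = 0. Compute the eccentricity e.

e = √113/11

8(x² - 10x) + 121(y² - 22y) = -13873
8(x - 5)² + 121(y - 11)² = -13873 + 200 + 14641 = 968
Dividing both sides by 968: (x - 5)²/121 + (y - 11)²/8 = 1
Ellipse, center (5, 11), major axis horizontal; a² = 121, b² = 8.
c² = a² - b² = 113, so c = √113.
e = c/a = √113/11.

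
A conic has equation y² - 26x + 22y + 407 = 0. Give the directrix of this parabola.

Only y is squared. Complete the square in y: (y + 11)² = 26(x - 11).
Vertex (11, -11); 4p = 26 so p = 13/2. Opens right.
Directrix is the vertical line x = h − p = 11 − (13/2) = 9/2.

x = 9/2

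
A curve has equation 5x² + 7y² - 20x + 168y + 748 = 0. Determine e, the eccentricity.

5(x² - 4x) + 7(y² + 24y) = -748
Complete the square: 5(x - 2)² + 7(y + 12)² = -748 + 20 + 1008 = 280
Divide by 280: (x - 2)²/56 + (y + 12)²/40 = 1
Ellipse, center (2, -12), major axis horizontal; a² = 56, b² = 40.
c² = a² - b² = 16, so c = 4.
e = c/a = 4/2√14 = √14/7.

e = √14/7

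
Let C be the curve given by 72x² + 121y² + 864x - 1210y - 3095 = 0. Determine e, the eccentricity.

Group the x- and y-terms: 72(x² + 12x) + 121(y² - 10y) = 3095
Complete the square in x and y: 72(x + 6)² + 121(y - 5)² = 3095 + 2592 + 3025 = 8712
Divide by 8712: (x + 6)²/121 + (y - 5)²/72 = 1
Ellipse, center (-6, 5), major axis horizontal; a² = 121, b² = 72.
c² = a² - b² = 49, so c = 7.
e = c/a = 7/11.

e = 7/11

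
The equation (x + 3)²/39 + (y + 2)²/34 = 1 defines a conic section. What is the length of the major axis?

2√39

Center (-3, -2). The larger denominator 39 sits under the x-term, so the major axis is horizontal; a² = 39, b² = 34.
a² = 39 so a = √39; the major axis has length 2a = 2√39.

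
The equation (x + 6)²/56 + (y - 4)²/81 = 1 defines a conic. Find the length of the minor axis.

4√14

Center (-6, 4). The larger denominator 81 sits under the y-term, so the major axis is vertical; a² = 81, b² = 56.
b² = 56 so b = 2√14; the minor axis has length 2b = 4√14.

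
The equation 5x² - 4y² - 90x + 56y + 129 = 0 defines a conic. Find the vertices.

(5, 7) and (13, 7)

Group: 5(x² - 18x) -4(y² - 14y) = -129
Complete the square: 5(x - 9)² -4(y - 7)² = -129 + 405 - 196 = 80
Divide by 80: (x - 9)²/16 - (y - 7)²/20 = 1
Hyperbola, center (9, 7), transverse axis horizontal; a² = 16, b² = 20.
a = 4. Vertices at (h ± a, k).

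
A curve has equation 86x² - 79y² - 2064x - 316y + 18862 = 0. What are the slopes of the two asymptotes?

86(x² - 24x) -79(y² + 4y) = -18862
Complete the square: 86(x - 12)² -79(y + 2)² = -18862 + 12384 - 316 = -6794
Dividing both sides by -6794: (y + 2)²/86 - (x - 12)²/79 = 1
Hyperbola, center (12, -2), transverse axis vertical; a² = 86, b² = 79.
For a vertical hyperbola the asymptotes have slope ±a/b.
Here that is ±√86/√79 = ±√6794/79.

√6794/79 and -√6794/79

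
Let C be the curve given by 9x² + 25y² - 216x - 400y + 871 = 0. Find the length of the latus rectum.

Group the x- and y-terms: 9(x² - 24x) + 25(y² - 16y) = -871
9(x - 12)² + 25(y - 8)² = -871 + 1296 + 1600 = 2025
Dividing both sides by 2025: (x - 12)²/225 + (y - 8)²/81 = 1
Ellipse, center (12, 8), major axis horizontal; a² = 225, b² = 81.
Latus rectum length = 2b²/a = 2·81/15 = 54/5.

54/5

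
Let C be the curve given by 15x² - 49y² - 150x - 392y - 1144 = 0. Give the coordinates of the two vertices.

Rearranging, 15(x² - 10x) -49(y² + 8y) = 1144.
Complete the square in x and y: 15(x - 5)² -49(y + 4)² = 1144 + 375 - 784 = 735
Divide through by 735 to get (x - 5)²/49 - (y + 4)²/15 = 1.
Hyperbola, center (5, -4), transverse axis horizontal; a² = 49, b² = 15.
a = 7. Vertices at (h ± a, k).

(-2, -4) and (12, -4)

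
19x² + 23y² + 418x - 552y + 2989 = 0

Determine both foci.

(-11 - 2√6, 12) and (-11 + 2√6, 12)

19(x² + 22x) + 23(y² - 24y) = -2989
Completing the square gives 19(x + 11)² + 23(y - 12)² = -2989 + 2299 + 3312 = 2622.
Divide by 2622: (x + 11)²/138 + (y - 12)²/114 = 1
Ellipse, center (-11, 12), major axis horizontal; a² = 138, b² = 114.
c² = a² - b² = 138 - 114 = 24, so c = 2√6.
Foci lie on the horizontal axis through the center: (h ± c, k).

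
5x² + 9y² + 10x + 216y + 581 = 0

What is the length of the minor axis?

8√5

5(x² + 2x) + 9(y² + 24y) = -581
Completing the square gives 5(x + 1)² + 9(y + 12)² = -581 + 5 + 1296 = 720.
Divide through by 720 to get (x + 1)²/144 + (y + 12)²/80 = 1.
Ellipse, center (-1, -12), major axis horizontal; a² = 144, b² = 80.
b² = 80 so b = 4√5; the minor axis has length 2b = 8√5.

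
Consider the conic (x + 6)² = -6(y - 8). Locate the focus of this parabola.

(-6, 13/2)

Vertex (-6, 8); 4p = -6 so p = -3/2. Opens down.
Focus is p units from the vertex along the axis: (h, k + p).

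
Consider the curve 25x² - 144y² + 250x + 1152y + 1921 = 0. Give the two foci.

25(x² + 10x) -144(y² - 8y) = -1921
Complete the square: 25(x + 5)² -144(y - 4)² = -1921 + 625 - 2304 = -3600
Dividing both sides by -3600: (y - 4)²/25 - (x + 5)²/144 = 1
Hyperbola, center (-5, 4), transverse axis vertical; a² = 25, b² = 144.
c² = a² + b² = 25 + 144 = 169, so c = 13.
Foci lie on the vertical axis through the center: (h, k ± c).

(-5, -9) and (-5, 17)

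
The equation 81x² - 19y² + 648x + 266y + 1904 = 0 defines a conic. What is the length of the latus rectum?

38/9

Collect terms: 81(x² + 8x) -19(y² - 14y) = -1904
Complete the square: 81(x + 4)² -19(y - 7)² = -1904 + 1296 - 931 = -1539
Dividing both sides by -1539: (y - 7)²/81 - (x + 4)²/19 = 1
Hyperbola, center (-4, 7), transverse axis vertical; a² = 81, b² = 19.
Latus rectum length = 2b²/a = 2·19/9 = 38/9.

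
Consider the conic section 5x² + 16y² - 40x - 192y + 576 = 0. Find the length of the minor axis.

5(x² - 8x) + 16(y² - 12y) = -576
Completing the square gives 5(x - 4)² + 16(y - 6)² = -576 + 80 + 576 = 80.
Divide through by 80 to get (x - 4)²/16 + (y - 6)²/5 = 1.
Ellipse, center (4, 6), major axis horizontal; a² = 16, b² = 5.
b² = 5 so b = √5; the minor axis has length 2b = 2√5.

2√5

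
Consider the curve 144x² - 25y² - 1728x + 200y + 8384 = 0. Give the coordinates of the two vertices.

(6, -8) and (6, 16)

144(x² - 12x) -25(y² - 8y) = -8384
Completing the square gives 144(x - 6)² -25(y - 4)² = -8384 + 5184 - 400 = -3600.
Dividing both sides by -3600: (y - 4)²/144 - (x - 6)²/25 = 1
Hyperbola, center (6, 4), transverse axis vertical; a² = 144, b² = 25.
a = 12. Vertices at (h, k ± a).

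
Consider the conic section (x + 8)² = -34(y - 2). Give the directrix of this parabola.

y = 21/2

Vertex (-8, 2); 4p = -34 so p = -17/2. Opens down.
Directrix is the horizontal line y = k − p = 2 − (-17/2) = 21/2.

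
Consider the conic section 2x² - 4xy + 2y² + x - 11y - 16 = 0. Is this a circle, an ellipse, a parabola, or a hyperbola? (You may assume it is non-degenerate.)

parabola

A = 2, B = -4, C = 2.
Discriminant B² − 4AC = (-4)² − 4·2·2 = 0.
B² − 4AC = 0 ⇒ parabola.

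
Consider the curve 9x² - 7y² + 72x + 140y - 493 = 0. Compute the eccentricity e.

e = 4/3

Group the x- and y-terms: 9(x² + 8x) -7(y² - 20y) = 493
9(x + 4)² -7(y - 10)² = 493 + 144 - 700 = -63
Divide by -63: (y - 10)²/9 - (x + 4)²/7 = 1
Hyperbola, center (-4, 10), transverse axis vertical; a² = 9, b² = 7.
c² = a² + b² = 16, so c = 4.
e = c/a = 4/3.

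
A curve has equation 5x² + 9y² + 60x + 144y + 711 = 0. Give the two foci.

(-8, -8) and (-4, -8)

5(x² + 12x) + 9(y² + 16y) = -711
Complete the square: 5(x + 6)² + 9(y + 8)² = -711 + 180 + 576 = 45
Divide through by 45 to get (x + 6)²/9 + (y + 8)²/5 = 1.
Ellipse, center (-6, -8), major axis horizontal; a² = 9, b² = 5.
c² = a² - b² = 9 - 5 = 4, so c = 2.
Foci lie on the horizontal axis through the center: (h ± c, k).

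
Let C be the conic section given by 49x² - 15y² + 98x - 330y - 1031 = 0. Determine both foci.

(-1, -19) and (-1, -3)

49(x² + 2x) -15(y² + 22y) = 1031
49(x + 1)² -15(y + 11)² = 1031 + 49 - 1815 = -735
Divide by -735: (y + 11)²/49 - (x + 1)²/15 = 1
Hyperbola, center (-1, -11), transverse axis vertical; a² = 49, b² = 15.
c² = a² + b² = 49 + 15 = 64, so c = 8.
Foci lie on the vertical axis through the center: (h, k ± c).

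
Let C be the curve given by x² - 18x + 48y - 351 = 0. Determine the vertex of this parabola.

(9, 9)

Only x is squared. Complete the square in x: (x - 9)² = -48(y - 9).
Vertex (9, 9); 4p = -48 so p = -12. Opens down.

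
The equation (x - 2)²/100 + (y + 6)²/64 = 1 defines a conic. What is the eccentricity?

e = 3/5

Center (2, -6). The larger denominator 100 sits under the x-term, so the major axis is horizontal; a² = 100, b² = 64.
c² = a² - b² = 36, so c = 6.
e = c/a = 6/10 = 3/5.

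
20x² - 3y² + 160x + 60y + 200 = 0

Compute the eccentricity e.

e = √115/10

Rearranging, 20(x² + 8x) -3(y² - 20y) = -200.
Completing the square gives 20(x + 4)² -3(y - 10)² = -200 + 320 - 300 = -180.
Divide by -180: (y - 10)²/60 - (x + 4)²/9 = 1
Hyperbola, center (-4, 10), transverse axis vertical; a² = 60, b² = 9.
c² = a² + b² = 69, so c = √69.
e = c/a = √69/2√15 = √115/10.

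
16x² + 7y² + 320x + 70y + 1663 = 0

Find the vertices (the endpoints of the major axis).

(-10, -9) and (-10, -1)

Rearranging, 16(x² + 20x) + 7(y² + 10y) = -1663.
Complete the square: 16(x + 10)² + 7(y + 5)² = -1663 + 1600 + 175 = 112
Divide through by 112 to get (x + 10)²/7 + (y + 5)²/16 = 1.
Ellipse, center (-10, -5), major axis vertical; a² = 16, b² = 7.
a = 4. Vertices at (h, k ± a).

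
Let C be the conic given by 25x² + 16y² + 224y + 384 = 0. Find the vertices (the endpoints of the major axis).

(0, -12) and (0, -2)

Group the x- and y-terms: 25x² + 16(y² + 14y) = -384
25x² + 16(y + 7)² = -384 + 0 + 784 = 400
Dividing both sides by 400: x²/16 + (y + 7)²/25 = 1
Ellipse, center (0, -7), major axis vertical; a² = 25, b² = 16.
a = 5. Vertices at (h, k ± a).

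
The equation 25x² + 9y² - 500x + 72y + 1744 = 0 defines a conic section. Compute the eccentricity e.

Group: 25(x² - 20x) + 9(y² + 8y) = -1744
Complete the square: 25(x - 10)² + 9(y + 4)² = -1744 + 2500 + 144 = 900
Dividing both sides by 900: (x - 10)²/36 + (y + 4)²/100 = 1
Ellipse, center (10, -4), major axis vertical; a² = 100, b² = 36.
c² = a² - b² = 64, so c = 8.
e = c/a = 8/10 = 4/5.

e = 4/5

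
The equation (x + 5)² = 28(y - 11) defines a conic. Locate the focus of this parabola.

Vertex (-5, 11); 4p = 28 so p = 7. Opens up.
Focus is p units from the vertex along the axis: (h, k + p).

(-5, 18)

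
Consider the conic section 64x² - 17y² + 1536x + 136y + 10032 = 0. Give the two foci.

(-12, -5) and (-12, 13)

Group the x- and y-terms: 64(x² + 24x) -17(y² - 8y) = -10032
Complete the square in x and y: 64(x + 12)² -17(y - 4)² = -10032 + 9216 - 272 = -1088
Divide through by -1088 to get (y - 4)²/64 - (x + 12)²/17 = 1.
Hyperbola, center (-12, 4), transverse axis vertical; a² = 64, b² = 17.
c² = a² + b² = 64 + 17 = 81, so c = 9.
Foci lie on the vertical axis through the center: (h, k ± c).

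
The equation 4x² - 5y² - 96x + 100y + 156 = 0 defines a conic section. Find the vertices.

4(x² - 24x) -5(y² - 20y) = -156
Complete the square in x and y: 4(x - 12)² -5(y - 10)² = -156 + 576 - 500 = -80
Divide through by -80 to get (y - 10)²/16 - (x - 12)²/20 = 1.
Hyperbola, center (12, 10), transverse axis vertical; a² = 16, b² = 20.
a = 4. Vertices at (h, k ± a).

(12, 6) and (12, 14)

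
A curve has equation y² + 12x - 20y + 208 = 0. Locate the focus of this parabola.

(-12, 10)

Only y is squared. Complete the square in y: (y - 10)² = -12(x + 9).
Vertex (-9, 10); 4p = -12 so p = -3. Opens left.
Focus is p units from the vertex along the axis: (h + p, k).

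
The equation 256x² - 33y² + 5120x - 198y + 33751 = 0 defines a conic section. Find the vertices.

(-10, -19) and (-10, 13)

Rearranging, 256(x² + 20x) -33(y² + 6y) = -33751.
Completing the square gives 256(x + 10)² -33(y + 3)² = -33751 + 25600 - 297 = -8448.
Divide through by -8448 to get (y + 3)²/256 - (x + 10)²/33 = 1.
Hyperbola, center (-10, -3), transverse axis vertical; a² = 256, b² = 33.
a = 16. Vertices at (h, k ± a).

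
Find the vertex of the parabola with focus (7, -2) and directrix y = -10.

(7, -6)

The vertex is the midpoint between the focus and the directrix along the axis of symmetry.
Axis is vertical (directrix is horizontal). Vertex y-coordinate = (-2 + (-10))/2 = -6; x-coordinate = 7.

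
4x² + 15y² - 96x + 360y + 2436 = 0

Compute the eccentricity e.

e = √165/15

Group: 4(x² - 24x) + 15(y² + 24y) = -2436
Complete the square in x and y: 4(x - 12)² + 15(y + 12)² = -2436 + 576 + 2160 = 300
Divide by 300: (x - 12)²/75 + (y + 12)²/20 = 1
Ellipse, center (12, -12), major axis horizontal; a² = 75, b² = 20.
c² = a² - b² = 55, so c = √55.
e = c/a = √55/5√3 = √165/15.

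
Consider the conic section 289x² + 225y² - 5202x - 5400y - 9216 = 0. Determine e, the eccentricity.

e = 8/17

289(x² - 18x) + 225(y² - 24y) = 9216
Completing the square gives 289(x - 9)² + 225(y - 12)² = 9216 + 23409 + 32400 = 65025.
Divide through by 65025 to get (x - 9)²/225 + (y - 12)²/289 = 1.
Ellipse, center (9, 12), major axis vertical; a² = 289, b² = 225.
c² = a² - b² = 64, so c = 8.
e = c/a = 8/17.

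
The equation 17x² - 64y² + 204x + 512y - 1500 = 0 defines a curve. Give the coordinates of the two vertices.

(-14, 4) and (2, 4)

17(x² + 12x) -64(y² - 8y) = 1500
Complete the square in x and y: 17(x + 6)² -64(y - 4)² = 1500 + 612 - 1024 = 1088
Dividing both sides by 1088: (x + 6)²/64 - (y - 4)²/17 = 1
Hyperbola, center (-6, 4), transverse axis horizontal; a² = 64, b² = 17.
a = 8. Vertices at (h ± a, k).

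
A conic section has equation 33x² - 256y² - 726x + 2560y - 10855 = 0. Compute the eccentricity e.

Group: 33(x² - 22x) -256(y² - 10y) = 10855
33(x - 11)² -256(y - 5)² = 10855 + 3993 - 6400 = 8448
Divide through by 8448 to get (x - 11)²/256 - (y - 5)²/33 = 1.
Hyperbola, center (11, 5), transverse axis horizontal; a² = 256, b² = 33.
c² = a² + b² = 289, so c = 17.
e = c/a = 17/16.

e = 17/16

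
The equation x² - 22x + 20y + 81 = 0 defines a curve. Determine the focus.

(11, -3)

Only x is squared. Complete the square in x: (x - 11)² = -20(y - 2).
Vertex (11, 2); 4p = -20 so p = -5. Opens down.
Focus is p units from the vertex along the axis: (h, k + p).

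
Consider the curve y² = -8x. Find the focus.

Vertex (0, 0); 4p = -8 so p = -2. Opens left.
Focus is p units from the vertex along the axis: (h + p, k).

(-2, 0)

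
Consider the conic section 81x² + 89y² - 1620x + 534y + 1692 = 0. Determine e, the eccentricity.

Group the x- and y-terms: 81(x² - 20x) + 89(y² + 6y) = -1692
Complete the square: 81(x - 10)² + 89(y + 3)² = -1692 + 8100 + 801 = 7209
Divide by 7209: (x - 10)²/89 + (y + 3)²/81 = 1
Ellipse, center (10, -3), major axis horizontal; a² = 89, b² = 81.
c² = a² - b² = 8, so c = 2√2.
e = c/a = 2√2/√89 = 2√178/89.

e = 2√178/89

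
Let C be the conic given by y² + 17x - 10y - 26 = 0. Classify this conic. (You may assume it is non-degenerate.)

No xy term. Coefficients of x² and y² are A = 0, C = 1.
Exactly one squared variable ⇒ parabola.

parabola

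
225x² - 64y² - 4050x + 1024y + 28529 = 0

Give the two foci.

(9, -9) and (9, 25)

225(x² - 18x) -64(y² - 16y) = -28529
Complete the square in x and y: 225(x - 9)² -64(y - 8)² = -28529 + 18225 - 4096 = -14400
Divide through by -14400 to get (y - 8)²/225 - (x - 9)²/64 = 1.
Hyperbola, center (9, 8), transverse axis vertical; a² = 225, b² = 64.
c² = a² + b² = 225 + 64 = 289, so c = 17.
Foci lie on the vertical axis through the center: (h, k ± c).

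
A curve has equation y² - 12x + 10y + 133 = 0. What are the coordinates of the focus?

Only y is squared. Complete the square in y: (y + 5)² = 12(x - 9).
Vertex (9, -5); 4p = 12 so p = 3. Opens right.
Focus is p units from the vertex along the axis: (h + p, k).

(12, -5)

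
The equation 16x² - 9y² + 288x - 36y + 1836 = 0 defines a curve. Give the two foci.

(-9, -12) and (-9, 8)

Collect terms: 16(x² + 18x) -9(y² + 4y) = -1836
16(x + 9)² -9(y + 2)² = -1836 + 1296 - 36 = -576
Dividing both sides by -576: (y + 2)²/64 - (x + 9)²/36 = 1
Hyperbola, center (-9, -2), transverse axis vertical; a² = 64, b² = 36.
c² = a² + b² = 64 + 36 = 100, so c = 10.
Foci lie on the vertical axis through the center: (h, k ± c).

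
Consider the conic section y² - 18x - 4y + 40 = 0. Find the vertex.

Only y is squared. Complete the square in y: (y - 2)² = 18(x - 2).
Vertex (2, 2); 4p = 18 so p = 9/2. Opens right.

(2, 2)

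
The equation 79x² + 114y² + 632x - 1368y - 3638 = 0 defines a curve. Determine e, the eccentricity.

Group the x- and y-terms: 79(x² + 8x) + 114(y² - 12y) = 3638
Completing the square gives 79(x + 4)² + 114(y - 6)² = 3638 + 1264 + 4104 = 9006.
Divide by 9006: (x + 4)²/114 + (y - 6)²/79 = 1
Ellipse, center (-4, 6), major axis horizontal; a² = 114, b² = 79.
c² = a² - b² = 35, so c = √35.
e = c/a = √35/√114 = √3990/114.

e = √3990/114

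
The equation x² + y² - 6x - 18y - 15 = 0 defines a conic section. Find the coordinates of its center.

(3, 9)

Group: (x² - 6x) + (y² - 18y) = 15
Completing the square gives (x - 3)² + (y - 9)² = 15 + 9 + 81 = 105.
So (x - 3)² + (y - 9)² = 105.
Circle centered at (3, 9) with r² = 105.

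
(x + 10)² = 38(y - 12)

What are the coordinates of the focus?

Vertex (-10, 12); 4p = 38 so p = 19/2. Opens up.
Focus is p units from the vertex along the axis: (h, k + p).

(-10, 43/2)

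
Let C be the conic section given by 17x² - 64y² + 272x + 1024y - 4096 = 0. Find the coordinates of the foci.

(-17, 8) and (1, 8)

17(x² + 16x) -64(y² - 16y) = 4096
17(x + 8)² -64(y - 8)² = 4096 + 1088 - 4096 = 1088
Divide by 1088: (x + 8)²/64 - (y - 8)²/17 = 1
Hyperbola, center (-8, 8), transverse axis horizontal; a² = 64, b² = 17.
c² = a² + b² = 64 + 17 = 81, so c = 9.
Foci lie on the horizontal axis through the center: (h ± c, k).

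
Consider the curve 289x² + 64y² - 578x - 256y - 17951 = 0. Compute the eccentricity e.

Group: 289(x² - 2x) + 64(y² - 4y) = 17951
Complete the square: 289(x - 1)² + 64(y - 2)² = 17951 + 289 + 256 = 18496
Dividing both sides by 18496: (x - 1)²/64 + (y - 2)²/289 = 1
Ellipse, center (1, 2), major axis vertical; a² = 289, b² = 64.
c² = a² - b² = 225, so c = 15.
e = c/a = 15/17.

e = 15/17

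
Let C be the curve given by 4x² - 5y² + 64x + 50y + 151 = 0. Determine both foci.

(-8, 2) and (-8, 8)

Group: 4(x² + 16x) -5(y² - 10y) = -151
Complete the square in x and y: 4(x + 8)² -5(y - 5)² = -151 + 256 - 125 = -20
Divide by -20: (y - 5)²/4 - (x + 8)²/5 = 1
Hyperbola, center (-8, 5), transverse axis vertical; a² = 4, b² = 5.
c² = a² + b² = 4 + 5 = 9, so c = 3.
Foci lie on the vertical axis through the center: (h, k ± c).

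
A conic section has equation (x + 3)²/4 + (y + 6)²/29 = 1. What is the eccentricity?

Center (-3, -6). The larger denominator 29 sits under the y-term, so the major axis is vertical; a² = 29, b² = 4.
c² = a² - b² = 25, so c = 5.
e = c/a = 5/√29 = 5√29/29.

e = 5√29/29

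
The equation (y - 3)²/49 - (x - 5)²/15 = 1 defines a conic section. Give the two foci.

Center (5, 3). The positive term is the y-term, so the transverse axis is vertical; a² = 49, b² = 15.
c² = a² + b² = 49 + 15 = 64, so c = 8.
Foci lie on the vertical axis through the center: (h, k ± c).

(5, -5) and (5, 11)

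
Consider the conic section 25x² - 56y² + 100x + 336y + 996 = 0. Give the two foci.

25(x² + 4x) -56(y² - 6y) = -996
Complete the square in x and y: 25(x + 2)² -56(y - 3)² = -996 + 100 - 504 = -1400
Dividing both sides by -1400: (y - 3)²/25 - (x + 2)²/56 = 1
Hyperbola, center (-2, 3), transverse axis vertical; a² = 25, b² = 56.
c² = a² + b² = 25 + 56 = 81, so c = 9.
Foci lie on the vertical axis through the center: (h, k ± c).

(-2, -6) and (-2, 12)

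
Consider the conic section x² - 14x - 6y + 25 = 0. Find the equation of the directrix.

y = -11/2

Only x is squared. Complete the square in x: (x - 7)² = 6(y + 4).
Vertex (7, -4); 4p = 6 so p = 3/2. Opens up.
Directrix is the horizontal line y = k − p = -4 − (3/2) = -11/2.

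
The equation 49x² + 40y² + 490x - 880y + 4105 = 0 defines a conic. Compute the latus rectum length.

80/7

Group the x- and y-terms: 49(x² + 10x) + 40(y² - 22y) = -4105
Complete the square: 49(x + 5)² + 40(y - 11)² = -4105 + 1225 + 4840 = 1960
Divide by 1960: (x + 5)²/40 + (y - 11)²/49 = 1
Ellipse, center (-5, 11), major axis vertical; a² = 49, b² = 40.
Latus rectum length = 2b²/a = 2·40/7 = 80/7.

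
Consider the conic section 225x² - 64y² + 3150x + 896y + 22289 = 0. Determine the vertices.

Group the x- and y-terms: 225(x² + 14x) -64(y² - 14y) = -22289
Completing the square gives 225(x + 7)² -64(y - 7)² = -22289 + 11025 - 3136 = -14400.
Divide through by -14400 to get (y - 7)²/225 - (x + 7)²/64 = 1.
Hyperbola, center (-7, 7), transverse axis vertical; a² = 225, b² = 64.
a = 15. Vertices at (h, k ± a).

(-7, -8) and (-7, 22)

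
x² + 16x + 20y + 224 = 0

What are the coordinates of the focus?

(-8, -13)

Only x is squared. Complete the square in x: (x + 8)² = -20(y + 8).
Vertex (-8, -8); 4p = -20 so p = -5. Opens down.
Focus is p units from the vertex along the axis: (h, k + p).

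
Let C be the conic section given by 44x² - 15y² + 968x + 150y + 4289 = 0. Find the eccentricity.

e = √885/15

44(x² + 22x) -15(y² - 10y) = -4289
Complete the square in x and y: 44(x + 11)² -15(y - 5)² = -4289 + 5324 - 375 = 660
Divide through by 660 to get (x + 11)²/15 - (y - 5)²/44 = 1.
Hyperbola, center (-11, 5), transverse axis horizontal; a² = 15, b² = 44.
c² = a² + b² = 59, so c = √59.
e = c/a = √59/√15 = √885/15.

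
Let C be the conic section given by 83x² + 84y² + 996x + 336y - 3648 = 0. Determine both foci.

(-7, -2) and (-5, -2)

Collect terms: 83(x² + 12x) + 84(y² + 4y) = 3648
83(x + 6)² + 84(y + 2)² = 3648 + 2988 + 336 = 6972
Dividing both sides by 6972: (x + 6)²/84 + (y + 2)²/83 = 1
Ellipse, center (-6, -2), major axis horizontal; a² = 84, b² = 83.
c² = a² - b² = 84 - 83 = 1, so c = 1.
Foci lie on the horizontal axis through the center: (h ± c, k).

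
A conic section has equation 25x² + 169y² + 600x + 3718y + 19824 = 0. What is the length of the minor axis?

25(x² + 24x) + 169(y² + 22y) = -19824
Complete the square in x and y: 25(x + 12)² + 169(y + 11)² = -19824 + 3600 + 20449 = 4225
Divide through by 4225 to get (x + 12)²/169 + (y + 11)²/25 = 1.
Ellipse, center (-12, -11), major axis horizontal; a² = 169, b² = 25.
b² = 25 so b = 5; the minor axis has length 2b = 10.

10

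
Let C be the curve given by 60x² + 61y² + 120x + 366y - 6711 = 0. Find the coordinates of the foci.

(-1 - √2, -3) and (-1 + √2, -3)

Rearranging, 60(x² + 2x) + 61(y² + 6y) = 6711.
Completing the square gives 60(x + 1)² + 61(y + 3)² = 6711 + 60 + 549 = 7320.
Divide by 7320: (x + 1)²/122 + (y + 3)²/120 = 1
Ellipse, center (-1, -3), major axis horizontal; a² = 122, b² = 120.
c² = a² - b² = 122 - 120 = 2, so c = √2.
Foci lie on the horizontal axis through the center: (h ± c, k).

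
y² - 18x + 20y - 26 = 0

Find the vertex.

Only y is squared. Complete the square in y: (y + 10)² = 18(x + 7).
Vertex (-7, -10); 4p = 18 so p = 9/2. Opens right.

(-7, -10)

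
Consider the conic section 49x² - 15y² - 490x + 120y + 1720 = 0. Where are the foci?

(5, -4) and (5, 12)

Group: 49(x² - 10x) -15(y² - 8y) = -1720
Complete the square in x and y: 49(x - 5)² -15(y - 4)² = -1720 + 1225 - 240 = -735
Divide by -735: (y - 4)²/49 - (x - 5)²/15 = 1
Hyperbola, center (5, 4), transverse axis vertical; a² = 49, b² = 15.
c² = a² + b² = 49 + 15 = 64, so c = 8.
Foci lie on the vertical axis through the center: (h, k ± c).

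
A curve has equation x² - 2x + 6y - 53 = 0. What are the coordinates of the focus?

(1, 15/2)

Only x is squared. Complete the square in x: (x - 1)² = -6(y - 9).
Vertex (1, 9); 4p = -6 so p = -3/2. Opens down.
Focus is p units from the vertex along the axis: (h, k + p).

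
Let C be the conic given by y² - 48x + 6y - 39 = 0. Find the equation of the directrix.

Only y is squared. Complete the square in y: (y + 3)² = 48(x + 1).
Vertex (-1, -3); 4p = 48 so p = 12. Opens right.
Directrix is the vertical line x = h − p = -1 − (12) = -13.

x = -13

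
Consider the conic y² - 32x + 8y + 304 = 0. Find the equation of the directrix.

Only y is squared. Complete the square in y: (y + 4)² = 32(x - 9).
Vertex (9, -4); 4p = 32 so p = 8. Opens right.
Directrix is the vertical line x = h − p = 9 − (8) = 1.

x = 1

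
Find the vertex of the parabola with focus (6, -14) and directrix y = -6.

The vertex is the midpoint between the focus and the directrix along the axis of symmetry.
Axis is vertical (directrix is horizontal). Vertex y-coordinate = (-14 + (-6))/2 = -10; x-coordinate = 6.

(6, -10)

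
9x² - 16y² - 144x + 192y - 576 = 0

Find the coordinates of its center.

9(x² - 16x) -16(y² - 12y) = 576
Complete the square in x and y: 9(x - 8)² -16(y - 6)² = 576 + 576 - 576 = 576
Divide through by 576 to get (x - 8)²/64 - (y - 6)²/36 = 1.
Hyperbola with center (8, 6).

(8, 6)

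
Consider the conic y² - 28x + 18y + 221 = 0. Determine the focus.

Only y is squared. Complete the square in y: (y + 9)² = 28(x - 5).
Vertex (5, -9); 4p = 28 so p = 7. Opens right.
Focus is p units from the vertex along the axis: (h + p, k).

(12, -9)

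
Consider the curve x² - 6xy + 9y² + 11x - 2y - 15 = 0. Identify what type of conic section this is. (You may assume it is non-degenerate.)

parabola

A = 1, B = -6, C = 9.
Discriminant B² − 4AC = (-6)² − 4·1·9 = 0.
B² − 4AC = 0 ⇒ parabola.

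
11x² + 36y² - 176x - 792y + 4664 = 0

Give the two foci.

Collect terms: 11(x² - 16x) + 36(y² - 22y) = -4664
Complete the square in x and y: 11(x - 8)² + 36(y - 11)² = -4664 + 704 + 4356 = 396
Divide through by 396 to get (x - 8)²/36 + (y - 11)²/11 = 1.
Ellipse, center (8, 11), major axis horizontal; a² = 36, b² = 11.
c² = a² - b² = 36 - 11 = 25, so c = 5.
Foci lie on the horizontal axis through the center: (h ± c, k).

(3, 11) and (13, 11)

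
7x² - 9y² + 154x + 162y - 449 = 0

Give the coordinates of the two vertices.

(-20, 9) and (-2, 9)

Group the x- and y-terms: 7(x² + 22x) -9(y² - 18y) = 449
Completing the square gives 7(x + 11)² -9(y - 9)² = 449 + 847 - 729 = 567.
Divide by 567: (x + 11)²/81 - (y - 9)²/63 = 1
Hyperbola, center (-11, 9), transverse axis horizontal; a² = 81, b² = 63.
a = 9. Vertices at (h ± a, k).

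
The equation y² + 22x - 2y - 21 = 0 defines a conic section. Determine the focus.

Only y is squared. Complete the square in y: (y - 1)² = -22(x - 1).
Vertex (1, 1); 4p = -22 so p = -11/2. Opens left.
Focus is p units from the vertex along the axis: (h + p, k).

(-9/2, 1)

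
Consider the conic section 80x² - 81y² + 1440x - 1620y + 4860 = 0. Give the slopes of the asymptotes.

Collect terms: 80(x² + 18x) -81(y² + 20y) = -4860
80(x + 9)² -81(y + 10)² = -4860 + 6480 - 8100 = -6480
Dividing both sides by -6480: (y + 10)²/80 - (x + 9)²/81 = 1
Hyperbola, center (-9, -10), transverse axis vertical; a² = 80, b² = 81.
For a vertical hyperbola the asymptotes have slope ±a/b.
Here that is ±4√5/9.

4√5/9 and -4√5/9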